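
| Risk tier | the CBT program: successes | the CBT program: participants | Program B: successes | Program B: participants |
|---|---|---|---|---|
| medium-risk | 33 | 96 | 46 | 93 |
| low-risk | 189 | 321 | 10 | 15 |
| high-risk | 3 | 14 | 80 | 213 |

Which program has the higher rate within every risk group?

Medium-risk: the CBT program 33/96 = 34.4%, Program B 46/93 = 49.5% → Program B
Low-risk: the CBT program 189/321 = 58.9%, Program B 10/15 = 66.7% → Program B
High-risk: the CBT program 3/14 = 21.4%, Program B 80/213 = 37.6% → Program B
Program B has the higher rate in all 3 groups.

Program B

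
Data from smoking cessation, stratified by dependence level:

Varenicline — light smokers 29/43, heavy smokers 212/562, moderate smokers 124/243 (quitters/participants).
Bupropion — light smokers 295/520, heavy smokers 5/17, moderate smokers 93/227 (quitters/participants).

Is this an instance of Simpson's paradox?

Yes

Light smokers: varenicline 29/43 = 67.4%, bupropion 295/520 = 56.7% → varenicline
Heavy smokers: varenicline 212/562 = 37.7%, bupropion 5/17 = 29.4% → varenicline
Moderate smokers: varenicline 124/243 = 51.0%, bupropion 93/227 = 41.0% → varenicline
Overall: varenicline 365/848 = 43.0%, bupropion 393/764 = 51.4% → bupropion
Varenicline wins each dependence group but bupropion wins overall — the comparison reverses. Varenicline's participants skew toward heavy smokers, which has a lower base rate.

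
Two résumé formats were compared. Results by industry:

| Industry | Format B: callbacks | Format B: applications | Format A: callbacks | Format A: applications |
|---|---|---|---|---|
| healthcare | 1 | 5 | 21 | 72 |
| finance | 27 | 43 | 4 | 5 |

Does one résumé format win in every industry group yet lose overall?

Healthcare: Format B 1/5 = 20.0%, Format A 21/72 = 29.2% → Format A
Finance: Format B 27/43 = 62.8%, Format A 4/5 = 80.0% → Format A
Overall: Format B 28/48 = 58.3%, Format A 25/77 = 32.5% → Format B
Format A wins each industry group but Format B wins overall — the comparison reverses. Format A's applications skew toward healthcare, which has a lower base rate.

Yes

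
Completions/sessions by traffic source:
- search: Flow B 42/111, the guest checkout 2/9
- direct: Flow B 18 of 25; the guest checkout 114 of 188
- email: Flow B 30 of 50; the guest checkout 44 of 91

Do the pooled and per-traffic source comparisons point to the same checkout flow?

No

Search: Flow B 42/111 = 37.8%, the guest checkout 2/9 = 22.2% → Flow B
Direct: Flow B 18/25 = 72.0%, the guest checkout 114/188 = 60.6% → Flow B
Email: Flow B 30/50 = 60.0%, the guest checkout 44/91 = 48.4% → Flow B
Overall: Flow B 90/186 = 48.4%, the guest checkout 160/288 = 55.6% → the guest checkout
Flow B wins each traffic group but the guest checkout wins overall — the comparison reverses. Flow B's sessions skew toward search, which has a lower base rate.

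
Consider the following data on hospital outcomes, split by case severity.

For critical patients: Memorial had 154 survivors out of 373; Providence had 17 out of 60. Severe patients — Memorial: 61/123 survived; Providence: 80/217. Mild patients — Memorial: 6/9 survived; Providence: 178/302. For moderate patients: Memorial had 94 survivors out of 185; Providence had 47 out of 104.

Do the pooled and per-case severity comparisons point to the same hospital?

Critical: Memorial 154/373 = 41.3%, Providence 17/60 = 28.3% → Memorial
Severe: Memorial 61/123 = 49.6%, Providence 80/217 = 36.9% → Memorial
Mild: Memorial 6/9 = 66.7%, Providence 178/302 = 58.9% → Memorial
Moderate: Memorial 94/185 = 50.8%, Providence 47/104 = 45.2% → Memorial
Overall: Memorial 315/690 = 45.7%, Providence 322/683 = 47.1% → Providence
Memorial wins each case group but Providence wins overall — the comparison reverses. Memorial's patients skew toward critical, which has a lower base rate.

No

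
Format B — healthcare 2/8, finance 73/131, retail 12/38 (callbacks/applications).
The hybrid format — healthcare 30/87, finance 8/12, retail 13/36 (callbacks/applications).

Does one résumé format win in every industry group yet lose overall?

Healthcare: Format B 2/8 = 25.0%, the hybrid format 30/87 = 34.5% → the hybrid format
Finance: Format B 73/131 = 55.7%, the hybrid format 8/12 = 66.7% → the hybrid format
Retail: Format B 12/38 = 31.6%, the hybrid format 13/36 = 36.1% → the hybrid format
Overall: Format B 87/177 = 49.2%, the hybrid format 51/135 = 37.8% → Format B
The hybrid format wins each industry group but Format B wins overall — the comparison reverses. The hybrid format's applications skew toward healthcare, which has a lower base rate.

Yes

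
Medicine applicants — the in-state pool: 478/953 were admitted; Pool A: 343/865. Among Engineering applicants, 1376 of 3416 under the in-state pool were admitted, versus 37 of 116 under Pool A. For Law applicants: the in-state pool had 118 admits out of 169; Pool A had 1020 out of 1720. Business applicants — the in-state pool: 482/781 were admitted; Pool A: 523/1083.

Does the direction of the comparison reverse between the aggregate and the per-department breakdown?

Yes

Medicine: the in-state pool 478/953 = 50.2%, Pool A 343/865 = 39.7% → the in-state pool
Engineering: the in-state pool 1376/3416 = 40.3%, Pool A 37/116 = 31.9% → the in-state pool
Law: the in-state pool 118/169 = 69.8%, Pool A 1020/1720 = 59.3% → the in-state pool
Business: the in-state pool 482/781 = 61.7%, Pool A 523/1083 = 48.3% → the in-state pool
Overall: the in-state pool 2454/5319 = 46.1%, Pool A 1923/3784 = 50.8% → Pool A
The in-state pool wins each department group but Pool A wins overall — the comparison reverses. The in-state pool's applicants skew toward Engineering, which has a lower base rate.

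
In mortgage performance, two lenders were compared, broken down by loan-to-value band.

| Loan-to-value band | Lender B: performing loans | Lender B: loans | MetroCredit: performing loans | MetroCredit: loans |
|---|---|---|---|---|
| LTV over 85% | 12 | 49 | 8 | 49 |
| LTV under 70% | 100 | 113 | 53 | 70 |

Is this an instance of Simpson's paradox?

No

LTV over 85%: Lender B 12/49 = 24.5%, MetroCredit 8/49 = 16.3% → Lender B
LTV under 70%: Lender B 100/113 = 88.5%, MetroCredit 53/70 = 75.7% → Lender B
Overall: Lender B 112/162 = 69.1%, MetroCredit 61/119 = 51.3% → Lender B
Lender B wins overall and in every loan-to-value group — no reversal.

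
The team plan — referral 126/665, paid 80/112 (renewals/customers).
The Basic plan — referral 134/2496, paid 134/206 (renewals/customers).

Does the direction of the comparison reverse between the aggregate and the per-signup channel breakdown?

No

Referral: the team plan 126/665 = 18.9%, the Basic plan 134/2496 = 5.4% → the team plan
Paid: the team plan 80/112 = 71.4%, the Basic plan 134/206 = 65.0% → the team plan
Overall: the team plan 206/777 = 26.5%, the Basic plan 268/2702 = 9.9% → the team plan
The team plan wins overall and in every signup group — no reversal.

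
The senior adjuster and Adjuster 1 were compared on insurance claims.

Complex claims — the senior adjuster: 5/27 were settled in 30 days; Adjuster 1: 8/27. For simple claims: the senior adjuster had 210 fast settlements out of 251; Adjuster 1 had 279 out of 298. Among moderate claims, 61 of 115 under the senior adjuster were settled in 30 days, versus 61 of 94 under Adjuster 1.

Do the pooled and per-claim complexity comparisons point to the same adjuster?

Yes

Complex: the senior adjuster 5/27 = 18.5%, Adjuster 1 8/27 = 29.6% → Adjuster 1
Simple: the senior adjuster 210/251 = 83.7%, Adjuster 1 279/298 = 93.6% → Adjuster 1
Moderate: the senior adjuster 61/115 = 53.0%, Adjuster 1 61/94 = 64.9% → Adjuster 1
Overall: the senior adjuster 276/393 = 70.2%, Adjuster 1 348/419 = 83.1% → Adjuster 1
Adjuster 1 wins overall and in every claim group — no reversal.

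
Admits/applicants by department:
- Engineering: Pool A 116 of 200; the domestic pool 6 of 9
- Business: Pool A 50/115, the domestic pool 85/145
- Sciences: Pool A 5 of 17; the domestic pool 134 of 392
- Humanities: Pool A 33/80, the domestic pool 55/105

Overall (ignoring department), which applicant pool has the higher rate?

Pool A

Engineering: Pool A 116/200 = 58.0%, the domestic pool 6/9 = 66.7% → the domestic pool
Business: Pool A 50/115 = 43.5%, the domestic pool 85/145 = 58.6% → the domestic pool
Sciences: Pool A 5/17 = 29.4%, the domestic pool 134/392 = 34.2% → the domestic pool
Humanities: Pool A 33/80 = 41.2%, the domestic pool 55/105 = 52.4% → the domestic pool
Overall: Pool A 204/412 = 49.5%, the domestic pool 280/651 = 43.0% → Pool A
(The domestic pool wins every department group but Pool A wins overall — the domestic pool's applicants skew toward the low-rate Sciences group.)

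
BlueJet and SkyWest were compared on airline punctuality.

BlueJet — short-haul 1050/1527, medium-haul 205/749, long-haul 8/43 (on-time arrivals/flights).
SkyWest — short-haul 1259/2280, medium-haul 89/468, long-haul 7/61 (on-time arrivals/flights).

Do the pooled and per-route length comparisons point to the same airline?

Short-haul: BlueJet 1050/1527 = 68.8%, SkyWest 1259/2280 = 55.2% → BlueJet
Medium-haul: BlueJet 205/749 = 27.4%, SkyWest 89/468 = 19.0% → BlueJet
Long-haul: BlueJet 8/43 = 18.6%, SkyWest 7/61 = 11.5% → BlueJet
Overall: BlueJet 1263/2319 = 54.5%, SkyWest 1355/2809 = 48.2% → BlueJet
BlueJet wins overall and in every route group — no reversal.

Yes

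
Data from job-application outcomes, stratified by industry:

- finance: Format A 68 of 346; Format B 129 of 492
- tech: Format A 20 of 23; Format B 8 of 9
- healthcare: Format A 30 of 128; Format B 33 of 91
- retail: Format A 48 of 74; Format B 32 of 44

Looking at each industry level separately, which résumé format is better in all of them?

Format B

Finance: Format A 68/346 = 19.7%, Format B 129/492 = 26.2% → Format B
Tech: Format A 20/23 = 87.0%, Format B 8/9 = 88.9% → Format B
Healthcare: Format A 30/128 = 23.4%, Format B 33/91 = 36.3% → Format B
Retail: Format A 48/74 = 64.9%, Format B 32/44 = 72.7% → Format B
Format B has the higher rate in all 4 groups.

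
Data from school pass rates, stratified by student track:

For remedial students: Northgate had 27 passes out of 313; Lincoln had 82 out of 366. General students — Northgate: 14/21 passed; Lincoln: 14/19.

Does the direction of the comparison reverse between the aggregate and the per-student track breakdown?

Remedial: Northgate 27/313 = 8.6%, Lincoln 82/366 = 22.4% → Lincoln
General: Northgate 14/21 = 66.7%, Lincoln 14/19 = 73.7% → Lincoln
Overall: Northgate 41/334 = 12.3%, Lincoln 96/385 = 24.9% → Lincoln
Lincoln wins overall and in every student group — no reversal.

No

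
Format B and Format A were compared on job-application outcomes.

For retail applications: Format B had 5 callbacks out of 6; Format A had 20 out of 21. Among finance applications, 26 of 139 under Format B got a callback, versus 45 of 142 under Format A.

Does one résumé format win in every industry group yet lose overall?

Retail: Format B 5/6 = 83.3%, Format A 20/21 = 95.2% → Format A
Finance: Format B 26/139 = 18.7%, Format A 45/142 = 31.7% → Format A
Overall: Format B 31/145 = 21.4%, Format A 65/163 = 39.9% → Format A
Format A wins overall and in every industry group — no reversal.

No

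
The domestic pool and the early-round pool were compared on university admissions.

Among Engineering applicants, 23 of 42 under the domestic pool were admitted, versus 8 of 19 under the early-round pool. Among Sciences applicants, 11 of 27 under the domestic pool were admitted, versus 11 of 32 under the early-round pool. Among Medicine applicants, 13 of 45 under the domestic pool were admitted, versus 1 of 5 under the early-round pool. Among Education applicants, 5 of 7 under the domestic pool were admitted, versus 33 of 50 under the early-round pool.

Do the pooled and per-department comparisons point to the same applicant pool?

Engineering: the domestic pool 23/42 = 54.8%, the early-round pool 8/19 = 42.1% → the domestic pool
Sciences: the domestic pool 11/27 = 40.7%, the early-round pool 11/32 = 34.4% → the domestic pool
Medicine: the domestic pool 13/45 = 28.9%, the early-round pool 1/5 = 20.0% → the domestic pool
Education: the domestic pool 5/7 = 71.4%, the early-round pool 33/50 = 66.0% → the domestic pool
Overall: the domestic pool 52/121 = 43.0%, the early-round pool 53/106 = 50.0% → the early-round pool
The domestic pool wins each department group but the early-round pool wins overall — the comparison reverses. The domestic pool's applicants skew toward Medicine, which has a lower base rate.

No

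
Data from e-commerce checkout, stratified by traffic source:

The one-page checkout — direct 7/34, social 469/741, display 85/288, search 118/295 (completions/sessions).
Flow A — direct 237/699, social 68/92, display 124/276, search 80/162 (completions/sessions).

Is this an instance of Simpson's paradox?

Direct: the one-page checkout 7/34 = 20.6%, Flow A 237/699 = 33.9% → Flow A
Social: the one-page checkout 469/741 = 63.3%, Flow A 68/92 = 73.9% → Flow A
Display: the one-page checkout 85/288 = 29.5%, Flow A 124/276 = 44.9% → Flow A
Search: the one-page checkout 118/295 = 40.0%, Flow A 80/162 = 49.4% → Flow A
Overall: the one-page checkout 679/1358 = 50.0%, Flow A 509/1229 = 41.4% → the one-page checkout
Flow A wins each traffic group but the one-page checkout wins overall — the comparison reverses. Flow A's sessions skew toward direct, which has a lower base rate.

Yes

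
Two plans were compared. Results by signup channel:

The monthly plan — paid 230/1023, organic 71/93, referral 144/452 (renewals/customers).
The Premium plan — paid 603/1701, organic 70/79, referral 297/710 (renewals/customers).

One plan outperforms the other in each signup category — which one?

the Premium plan

Paid: the monthly plan 230/1023 = 22.5%, the Premium plan 603/1701 = 35.4% → the Premium plan
Organic: the monthly plan 71/93 = 76.3%, the Premium plan 70/79 = 88.6% → the Premium plan
Referral: the monthly plan 144/452 = 31.9%, the Premium plan 297/710 = 41.8% → the Premium plan
The Premium plan has the higher rate in all 3 groups.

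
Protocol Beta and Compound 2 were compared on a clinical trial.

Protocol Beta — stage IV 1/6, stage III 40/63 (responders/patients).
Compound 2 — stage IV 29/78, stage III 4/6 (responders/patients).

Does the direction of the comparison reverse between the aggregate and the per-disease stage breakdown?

Stage IV: Protocol Beta 1/6 = 16.7%, Compound 2 29/78 = 37.2% → Compound 2
Stage III: Protocol Beta 40/63 = 63.5%, Compound 2 4/6 = 66.7% → Compound 2
Overall: Protocol Beta 41/69 = 59.4%, Compound 2 33/84 = 39.3% → Protocol Beta
Compound 2 wins each disease group but Protocol Beta wins overall — the comparison reverses. Compound 2's patients skew toward stage IV, which has a lower base rate.

Yes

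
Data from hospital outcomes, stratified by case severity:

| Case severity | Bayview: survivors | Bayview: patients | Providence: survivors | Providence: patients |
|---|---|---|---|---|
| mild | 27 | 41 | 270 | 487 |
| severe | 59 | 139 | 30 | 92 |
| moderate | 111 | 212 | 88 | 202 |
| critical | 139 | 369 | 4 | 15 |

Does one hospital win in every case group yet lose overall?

Yes

Mild: Bayview 27/41 = 65.9%, Providence 270/487 = 55.4% → Bayview
Severe: Bayview 59/139 = 42.4%, Providence 30/92 = 32.6% → Bayview
Moderate: Bayview 111/212 = 52.4%, Providence 88/202 = 43.6% → Bayview
Critical: Bayview 139/369 = 37.7%, Providence 4/15 = 26.7% → Bayview
Overall: Bayview 336/761 = 44.2%, Providence 392/796 = 49.2% → Providence
Bayview wins each case group but Providence wins overall — the comparison reverses. Bayview's patients skew toward critical, which has a lower base rate.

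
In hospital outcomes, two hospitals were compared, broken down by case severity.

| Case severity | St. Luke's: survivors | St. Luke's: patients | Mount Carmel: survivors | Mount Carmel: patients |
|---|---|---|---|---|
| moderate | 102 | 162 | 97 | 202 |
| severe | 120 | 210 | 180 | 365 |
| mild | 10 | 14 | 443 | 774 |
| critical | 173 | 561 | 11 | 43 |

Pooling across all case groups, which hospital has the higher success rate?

Mount Carmel

Moderate: St. Luke's 102/162 = 63.0%, Mount Carmel 97/202 = 48.0% → St. Luke's
Severe: St. Luke's 120/210 = 57.1%, Mount Carmel 180/365 = 49.3% → St. Luke's
Mild: St. Luke's 10/14 = 71.4%, Mount Carmel 443/774 = 57.2% → St. Luke's
Critical: St. Luke's 173/561 = 30.8%, Mount Carmel 11/43 = 25.6% → St. Luke's
Overall: St. Luke's 405/947 = 42.8%, Mount Carmel 731/1384 = 52.8% → Mount Carmel
(St. Luke's wins every case group but Mount Carmel wins overall — St. Luke's's patients skew toward the low-rate critical group.)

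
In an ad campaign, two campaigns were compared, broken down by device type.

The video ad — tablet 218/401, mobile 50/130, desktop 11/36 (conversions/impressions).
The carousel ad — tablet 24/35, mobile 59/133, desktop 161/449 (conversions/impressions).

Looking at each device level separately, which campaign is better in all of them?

the carousel ad

Tablet: the video ad 218/401 = 54.4%, the carousel ad 24/35 = 68.6% → the carousel ad
Mobile: the video ad 50/130 = 38.5%, the carousel ad 59/133 = 44.4% → the carousel ad
Desktop: the video ad 11/36 = 30.6%, the carousel ad 161/449 = 35.9% → the carousel ad
The carousel ad has the higher rate in all 3 groups.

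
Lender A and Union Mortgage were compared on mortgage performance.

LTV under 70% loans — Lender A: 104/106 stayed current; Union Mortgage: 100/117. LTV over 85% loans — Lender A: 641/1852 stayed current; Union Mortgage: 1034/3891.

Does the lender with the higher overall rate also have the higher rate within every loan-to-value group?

Yes

LTV under 70%: Lender A 104/106 = 98.1%, Union Mortgage 100/117 = 85.5% → Lender A
LTV over 85%: Lender A 641/1852 = 34.6%, Union Mortgage 1034/3891 = 26.6% → Lender A
Overall: Lender A 745/1958 = 38.0%, Union Mortgage 1134/4008 = 28.3% → Lender A
Lender A wins overall and in every loan-to-value group — no reversal.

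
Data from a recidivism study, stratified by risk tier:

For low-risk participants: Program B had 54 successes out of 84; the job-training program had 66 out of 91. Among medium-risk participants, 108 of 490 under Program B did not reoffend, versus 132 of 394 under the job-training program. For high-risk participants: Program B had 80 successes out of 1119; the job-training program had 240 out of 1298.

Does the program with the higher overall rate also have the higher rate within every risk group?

Yes

Low-risk: Program B 54/84 = 64.3%, the job-training program 66/91 = 72.5% → the job-training program
Medium-risk: Program B 108/490 = 22.0%, the job-training program 132/394 = 33.5% → the job-training program
High-risk: Program B 80/1119 = 7.1%, the job-training program 240/1298 = 18.5% → the job-training program
Overall: Program B 242/1693 = 14.3%, the job-training program 438/1783 = 24.6% → the job-training program
The job-training program wins overall and in every risk group — no reversal.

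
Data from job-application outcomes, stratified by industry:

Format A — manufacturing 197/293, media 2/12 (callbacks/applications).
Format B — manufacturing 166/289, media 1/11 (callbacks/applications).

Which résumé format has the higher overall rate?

Format A

Manufacturing: Format A 197/293 = 67.2%, Format B 166/289 = 57.4% → Format A
Media: Format A 2/12 = 16.7%, Format B 1/11 = 9.1% → Format A
Overall: Format A 199/305 = 65.2%, Format B 167/300 = 55.7% → Format A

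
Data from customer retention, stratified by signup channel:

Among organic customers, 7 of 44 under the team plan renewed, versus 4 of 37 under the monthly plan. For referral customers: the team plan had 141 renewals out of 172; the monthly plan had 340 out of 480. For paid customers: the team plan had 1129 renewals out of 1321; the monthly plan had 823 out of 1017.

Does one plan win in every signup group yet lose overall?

No

Organic: the team plan 7/44 = 15.9%, the monthly plan 4/37 = 10.8% → the team plan
Referral: the team plan 141/172 = 82.0%, the monthly plan 340/480 = 70.8% → the team plan
Paid: the team plan 1129/1321 = 85.5%, the monthly plan 823/1017 = 80.9% → the team plan
Overall: the team plan 1277/1537 = 83.1%, the monthly plan 1167/1534 = 76.1% → the team plan
The team plan wins overall and in every signup group — no reversal.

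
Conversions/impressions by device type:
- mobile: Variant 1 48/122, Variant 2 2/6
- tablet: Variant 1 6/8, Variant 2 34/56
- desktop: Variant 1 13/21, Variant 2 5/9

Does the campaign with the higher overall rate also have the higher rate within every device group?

Mobile: Variant 1 48/122 = 39.3%, Variant 2 2/6 = 33.3% → Variant 1
Tablet: Variant 1 6/8 = 75.0%, Variant 2 34/56 = 60.7% → Variant 1
Desktop: Variant 1 13/21 = 61.9%, Variant 2 5/9 = 55.6% → Variant 1
Overall: Variant 1 67/151 = 44.4%, Variant 2 41/71 = 57.7% → Variant 2
Variant 1 wins each device group but Variant 2 wins overall — the comparison reverses. Variant 1's impressions skew toward mobile, which has a lower base rate.

No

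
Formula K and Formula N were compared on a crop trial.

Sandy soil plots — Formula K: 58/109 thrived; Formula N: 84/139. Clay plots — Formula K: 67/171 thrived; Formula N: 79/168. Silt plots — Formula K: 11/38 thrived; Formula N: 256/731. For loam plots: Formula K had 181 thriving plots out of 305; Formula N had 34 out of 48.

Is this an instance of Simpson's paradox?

Yes

Sandy soil: Formula K 58/109 = 53.2%, Formula N 84/139 = 60.4% → Formula N
Clay: Formula K 67/171 = 39.2%, Formula N 79/168 = 47.0% → Formula N
Silt: Formula K 11/38 = 28.9%, Formula N 256/731 = 35.0% → Formula N
Loam: Formula K 181/305 = 59.3%, Formula N 34/48 = 70.8% → Formula N
Overall: Formula K 317/623 = 50.9%, Formula N 453/1086 = 41.7% → Formula K
Formula N wins each soil group but Formula K wins overall — the comparison reverses. Formula N's plots skew toward silt, which has a lower base rate.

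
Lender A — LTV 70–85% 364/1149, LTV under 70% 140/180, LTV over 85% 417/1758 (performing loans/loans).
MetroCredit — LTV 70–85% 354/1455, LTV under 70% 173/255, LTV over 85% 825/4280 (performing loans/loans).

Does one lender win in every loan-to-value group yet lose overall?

LTV 70–85%: Lender A 364/1149 = 31.7%, MetroCredit 354/1455 = 24.3% → Lender A
LTV under 70%: Lender A 140/180 = 77.8%, MetroCredit 173/255 = 67.8% → Lender A
LTV over 85%: Lender A 417/1758 = 23.7%, MetroCredit 825/4280 = 19.3% → Lender A
Overall: Lender A 921/3087 = 29.8%, MetroCredit 1352/5990 = 22.6% → Lender A
Lender A wins overall and in every loan-to-value group — no reversal.

No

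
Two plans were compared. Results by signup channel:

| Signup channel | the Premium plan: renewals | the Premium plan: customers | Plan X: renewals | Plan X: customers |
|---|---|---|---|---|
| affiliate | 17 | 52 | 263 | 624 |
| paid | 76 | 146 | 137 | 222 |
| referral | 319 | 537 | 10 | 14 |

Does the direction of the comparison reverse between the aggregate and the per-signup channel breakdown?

Yes

Affiliate: the Premium plan 17/52 = 32.7%, Plan X 263/624 = 42.1% → Plan X
Paid: the Premium plan 76/146 = 52.1%, Plan X 137/222 = 61.7% → Plan X
Referral: the Premium plan 319/537 = 59.4%, Plan X 10/14 = 71.4% → Plan X
Overall: the Premium plan 412/735 = 56.1%, Plan X 410/860 = 47.7% → the Premium plan
Plan X wins each signup group but the Premium plan wins overall — the comparison reverses. Plan X's customers skew toward affiliate, which has a lower base rate.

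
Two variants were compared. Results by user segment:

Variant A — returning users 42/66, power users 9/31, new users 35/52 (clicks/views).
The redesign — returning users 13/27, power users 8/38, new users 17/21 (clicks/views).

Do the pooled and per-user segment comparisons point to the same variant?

No

Returning users: Variant A 42/66 = 63.6%, the redesign 13/27 = 48.1% → Variant A
Power users: Variant A 9/31 = 29.0%, the redesign 8/38 = 21.1% → Variant A
New users: Variant A 35/52 = 67.3%, the redesign 17/21 = 81.0% → the redesign
Overall: Variant A 86/149 = 57.7%, the redesign 38/86 = 44.2% → Variant A
Neither sweeps: Variant A wins 2 of 3 groups, the redesign wins 1. Variant A wins overall but not every group — no Simpson reversal.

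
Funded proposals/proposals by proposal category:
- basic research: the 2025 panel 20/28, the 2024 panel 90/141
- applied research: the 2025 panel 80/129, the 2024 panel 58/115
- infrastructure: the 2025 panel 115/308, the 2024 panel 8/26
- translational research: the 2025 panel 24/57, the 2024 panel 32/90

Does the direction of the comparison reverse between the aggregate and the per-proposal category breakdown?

Yes

Basic research: the 2025 panel 20/28 = 71.4%, the 2024 panel 90/141 = 63.8% → the 2025 panel
Applied research: the 2025 panel 80/129 = 62.0%, the 2024 panel 58/115 = 50.4% → the 2025 panel
Infrastructure: the 2025 panel 115/308 = 37.3%, the 2024 panel 8/26 = 30.8% → the 2025 panel
Translational research: the 2025 panel 24/57 = 42.1%, the 2024 panel 32/90 = 35.6% → the 2025 panel
Overall: the 2025 panel 239/522 = 45.8%, the 2024 panel 188/372 = 50.5% → the 2024 panel
The 2025 panel wins each proposal group but the 2024 panel wins overall — the comparison reverses. The 2025 panel's proposals skew toward infrastructure, which has a lower base rate.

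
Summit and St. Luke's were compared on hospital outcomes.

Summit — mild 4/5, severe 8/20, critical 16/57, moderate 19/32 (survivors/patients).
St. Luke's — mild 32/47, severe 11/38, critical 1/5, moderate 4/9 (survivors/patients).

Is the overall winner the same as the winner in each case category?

No

Mild: Summit 4/5 = 80.0%, St. Luke's 32/47 = 68.1% → Summit
Severe: Summit 8/20 = 40.0%, St. Luke's 11/38 = 28.9% → Summit
Critical: Summit 16/57 = 28.1%, St. Luke's 1/5 = 20.0% → Summit
Moderate: Summit 19/32 = 59.4%, St. Luke's 4/9 = 44.4% → Summit
Overall: Summit 47/114 = 41.2%, St. Luke's 48/99 = 48.5% → St. Luke's
Summit wins each case group but St. Luke's wins overall — the comparison reverses. Summit's patients skew toward critical, which has a lower base rate.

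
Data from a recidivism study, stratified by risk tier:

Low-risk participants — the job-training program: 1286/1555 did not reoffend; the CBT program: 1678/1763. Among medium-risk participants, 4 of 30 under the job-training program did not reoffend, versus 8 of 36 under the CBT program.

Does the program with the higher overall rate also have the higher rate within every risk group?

Low-risk: the job-training program 1286/1555 = 82.7%, the CBT program 1678/1763 = 95.2% → the CBT program
Medium-risk: the job-training program 4/30 = 13.3%, the CBT program 8/36 = 22.2% → the CBT program
Overall: the job-training program 1290/1585 = 81.4%, the CBT program 1686/1799 = 93.7% → the CBT program
The CBT program wins overall and in every risk group — no reversal.

Yes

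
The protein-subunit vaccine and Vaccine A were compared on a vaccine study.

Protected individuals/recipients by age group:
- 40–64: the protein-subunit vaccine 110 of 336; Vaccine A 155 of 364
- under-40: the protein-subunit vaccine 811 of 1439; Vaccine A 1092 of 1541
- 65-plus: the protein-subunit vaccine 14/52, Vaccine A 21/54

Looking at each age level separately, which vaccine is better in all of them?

40–64: the protein-subunit vaccine 110/336 = 32.7%, Vaccine A 155/364 = 42.6% → Vaccine A
Under-40: the protein-subunit vaccine 811/1439 = 56.4%, Vaccine A 1092/1541 = 70.9% → Vaccine A
65-plus: the protein-subunit vaccine 14/52 = 26.9%, Vaccine A 21/54 = 38.9% → Vaccine A
Vaccine A has the higher rate in all 3 groups.

Vaccine A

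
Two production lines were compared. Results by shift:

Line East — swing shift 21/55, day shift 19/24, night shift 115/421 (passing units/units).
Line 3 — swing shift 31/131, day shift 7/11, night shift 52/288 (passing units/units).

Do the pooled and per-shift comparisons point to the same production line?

Swing shift: Line East 21/55 = 38.2%, Line 3 31/131 = 23.7% → Line East
Day shift: Line East 19/24 = 79.2%, Line 3 7/11 = 63.6% → Line East
Night shift: Line East 115/421 = 27.3%, Line 3 52/288 = 18.1% → Line East
Overall: Line East 155/500 = 31.0%, Line 3 90/430 = 20.9% → Line East
Line East wins overall and in every shift group — no reversal.

Yes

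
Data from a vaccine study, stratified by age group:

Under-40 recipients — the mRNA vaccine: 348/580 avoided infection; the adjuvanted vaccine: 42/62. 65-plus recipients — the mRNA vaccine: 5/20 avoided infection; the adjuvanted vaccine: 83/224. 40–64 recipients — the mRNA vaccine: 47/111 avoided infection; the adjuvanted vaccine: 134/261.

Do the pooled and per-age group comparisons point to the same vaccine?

No

Under-40: the mRNA vaccine 348/580 = 60.0%, the adjuvanted vaccine 42/62 = 67.7% → the adjuvanted vaccine
65-plus: the mRNA vaccine 5/20 = 25.0%, the adjuvanted vaccine 83/224 = 37.1% → the adjuvanted vaccine
40–64: the mRNA vaccine 47/111 = 42.3%, the adjuvanted vaccine 134/261 = 51.3% → the adjuvanted vaccine
Overall: the mRNA vaccine 400/711 = 56.3%, the adjuvanted vaccine 259/547 = 47.3% → the mRNA vaccine
The adjuvanted vaccine wins each age group but the mRNA vaccine wins overall — the comparison reverses. The adjuvanted vaccine's recipients skew toward 65-plus, which has a lower base rate.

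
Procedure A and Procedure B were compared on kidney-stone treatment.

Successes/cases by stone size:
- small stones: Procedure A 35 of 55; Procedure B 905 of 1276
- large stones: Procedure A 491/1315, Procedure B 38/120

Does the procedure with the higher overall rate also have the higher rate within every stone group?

Small stones: Procedure A 35/55 = 63.6%, Procedure B 905/1276 = 70.9% → Procedure B
Large stones: Procedure A 491/1315 = 37.3%, Procedure B 38/120 = 31.7% → Procedure A
Overall: Procedure A 526/1370 = 38.4%, Procedure B 943/1396 = 67.6% → Procedure B
Neither sweeps: Procedure A wins 1 of 2 groups, Procedure B wins 1. Procedure B wins overall but not every group — no Simpson reversal.

No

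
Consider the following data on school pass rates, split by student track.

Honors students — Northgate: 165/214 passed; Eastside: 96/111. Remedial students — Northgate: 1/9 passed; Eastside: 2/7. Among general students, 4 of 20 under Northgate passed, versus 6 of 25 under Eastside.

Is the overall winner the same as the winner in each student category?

Honors: Northgate 165/214 = 77.1%, Eastside 96/111 = 86.5% → Eastside
Remedial: Northgate 1/9 = 11.1%, Eastside 2/7 = 28.6% → Eastside
General: Northgate 4/20 = 20.0%, Eastside 6/25 = 24.0% → Eastside
Overall: Northgate 170/243 = 70.0%, Eastside 104/143 = 72.7% → Eastside
Eastside wins overall and in every student group — no reversal.

Yes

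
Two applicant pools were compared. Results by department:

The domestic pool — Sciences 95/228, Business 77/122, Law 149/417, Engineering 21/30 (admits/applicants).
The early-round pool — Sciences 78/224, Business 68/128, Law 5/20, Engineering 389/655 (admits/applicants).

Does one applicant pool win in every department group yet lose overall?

Yes

Sciences: the domestic pool 95/228 = 41.7%, the early-round pool 78/224 = 34.8% → the domestic pool
Business: the domestic pool 77/122 = 63.1%, the early-round pool 68/128 = 53.1% → the domestic pool
Law: the domestic pool 149/417 = 35.7%, the early-round pool 5/20 = 25.0% → the domestic pool
Engineering: the domestic pool 21/30 = 70.0%, the early-round pool 389/655 = 59.4% → the domestic pool
Overall: the domestic pool 342/797 = 42.9%, the early-round pool 540/1027 = 52.6% → the early-round pool
The domestic pool wins each department group but the early-round pool wins overall — the comparison reverses. The domestic pool's applicants skew toward Law, which has a lower base rate.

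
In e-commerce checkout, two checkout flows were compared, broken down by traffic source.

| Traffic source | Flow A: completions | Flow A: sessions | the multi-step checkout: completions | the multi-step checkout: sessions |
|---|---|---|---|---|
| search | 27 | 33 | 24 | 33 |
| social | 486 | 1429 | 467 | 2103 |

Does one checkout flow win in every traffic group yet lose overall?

No

Search: Flow A 27/33 = 81.8%, the multi-step checkout 24/33 = 72.7% → Flow A
Social: Flow A 486/1429 = 34.0%, the multi-step checkout 467/2103 = 22.2% → Flow A
Overall: Flow A 513/1462 = 35.1%, the multi-step checkout 491/2136 = 23.0% → Flow A
Flow A wins overall and in every traffic group — no reversal.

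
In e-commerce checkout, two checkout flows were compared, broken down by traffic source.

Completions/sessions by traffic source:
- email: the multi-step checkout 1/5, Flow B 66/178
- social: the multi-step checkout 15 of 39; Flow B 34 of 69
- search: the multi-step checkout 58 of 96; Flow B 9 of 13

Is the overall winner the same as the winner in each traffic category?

No

Email: the multi-step checkout 1/5 = 20.0%, Flow B 66/178 = 37.1% → Flow B
Social: the multi-step checkout 15/39 = 38.5%, Flow B 34/69 = 49.3% → Flow B
Search: the multi-step checkout 58/96 = 60.4%, Flow B 9/13 = 69.2% → Flow B
Overall: the multi-step checkout 74/140 = 52.9%, Flow B 109/260 = 41.9% → the multi-step checkout
Flow B wins each traffic group but the multi-step checkout wins overall — the comparison reverses. Flow B's sessions skew toward email, which has a lower base rate.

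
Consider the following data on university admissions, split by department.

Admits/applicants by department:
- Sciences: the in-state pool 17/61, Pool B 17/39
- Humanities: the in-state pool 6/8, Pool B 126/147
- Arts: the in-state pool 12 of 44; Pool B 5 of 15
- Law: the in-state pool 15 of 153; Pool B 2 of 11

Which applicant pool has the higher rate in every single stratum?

Pool B

Sciences: the in-state pool 17/61 = 27.9%, Pool B 17/39 = 43.6% → Pool B
Humanities: the in-state pool 6/8 = 75.0%, Pool B 126/147 = 85.7% → Pool B
Arts: the in-state pool 12/44 = 27.3%, Pool B 5/15 = 33.3% → Pool B
Law: the in-state pool 15/153 = 9.8%, Pool B 2/11 = 18.2% → Pool B
Pool B has the higher rate in all 4 groups.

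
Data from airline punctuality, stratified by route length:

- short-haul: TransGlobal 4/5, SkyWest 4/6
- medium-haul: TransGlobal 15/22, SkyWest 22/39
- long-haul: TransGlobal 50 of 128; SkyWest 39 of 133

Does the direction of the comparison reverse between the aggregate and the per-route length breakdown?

No

Short-haul: TransGlobal 4/5 = 80.0%, SkyWest 4/6 = 66.7% → TransGlobal
Medium-haul: TransGlobal 15/22 = 68.2%, SkyWest 22/39 = 56.4% → TransGlobal
Long-haul: TransGlobal 50/128 = 39.1%, SkyWest 39/133 = 29.3% → TransGlobal
Overall: TransGlobal 69/155 = 44.5%, SkyWest 65/178 = 36.5% → TransGlobal
TransGlobal wins overall and in every route group — no reversal.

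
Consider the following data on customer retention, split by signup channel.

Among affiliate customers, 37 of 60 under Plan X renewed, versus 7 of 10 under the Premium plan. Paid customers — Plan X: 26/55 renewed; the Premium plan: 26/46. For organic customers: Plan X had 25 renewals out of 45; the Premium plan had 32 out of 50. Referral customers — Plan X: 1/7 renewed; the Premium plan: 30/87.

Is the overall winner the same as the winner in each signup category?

No

Affiliate: Plan X 37/60 = 61.7%, the Premium plan 7/10 = 70.0% → the Premium plan
Paid: Plan X 26/55 = 47.3%, the Premium plan 26/46 = 56.5% → the Premium plan
Organic: Plan X 25/45 = 55.6%, the Premium plan 32/50 = 64.0% → the Premium plan
Referral: Plan X 1/7 = 14.3%, the Premium plan 30/87 = 34.5% → the Premium plan
Overall: Plan X 89/167 = 53.3%, the Premium plan 95/193 = 49.2% → Plan X
The Premium plan wins each signup group but Plan X wins overall — the comparison reverses. The Premium plan's customers skew toward referral, which has a lower base rate.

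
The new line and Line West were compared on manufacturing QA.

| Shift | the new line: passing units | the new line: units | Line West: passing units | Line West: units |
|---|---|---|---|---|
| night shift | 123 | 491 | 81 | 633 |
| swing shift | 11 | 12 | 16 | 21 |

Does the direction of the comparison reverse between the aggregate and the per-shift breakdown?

Night shift: the new line 123/491 = 25.1%, Line West 81/633 = 12.8% → the new line
Swing shift: the new line 11/12 = 91.7%, Line West 16/21 = 76.2% → the new line
Overall: the new line 134/503 = 26.6%, Line West 97/654 = 14.8% → the new line
The new line wins overall and in every shift group — no reversal.

No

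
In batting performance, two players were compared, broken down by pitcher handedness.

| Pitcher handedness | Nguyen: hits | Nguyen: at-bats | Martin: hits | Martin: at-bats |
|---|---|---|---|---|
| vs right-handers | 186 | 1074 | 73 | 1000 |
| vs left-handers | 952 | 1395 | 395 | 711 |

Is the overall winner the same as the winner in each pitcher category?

Yes

Vs right-handers: Nguyen 186/1074 = 17.3%, Martin 73/1000 = 7.3% → Nguyen
Vs left-handers: Nguyen 952/1395 = 68.2%, Martin 395/711 = 55.6% → Nguyen
Overall: Nguyen 1138/2469 = 46.1%, Martin 468/1711 = 27.4% → Nguyen
Nguyen wins overall and in every pitcher group — no reversal.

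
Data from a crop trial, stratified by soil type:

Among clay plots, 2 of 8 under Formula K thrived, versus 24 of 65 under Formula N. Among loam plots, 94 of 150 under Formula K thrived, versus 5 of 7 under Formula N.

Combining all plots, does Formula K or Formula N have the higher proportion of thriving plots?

Formula K

Clay: Formula K 2/8 = 25.0%, Formula N 24/65 = 36.9% → Formula N
Loam: Formula K 94/150 = 62.7%, Formula N 5/7 = 71.4% → Formula N
Overall: Formula K 96/158 = 60.8%, Formula N 29/72 = 40.3% → Formula K
(Formula N wins every soil group but Formula K wins overall — Formula N's plots skew toward the low-rate clay group.)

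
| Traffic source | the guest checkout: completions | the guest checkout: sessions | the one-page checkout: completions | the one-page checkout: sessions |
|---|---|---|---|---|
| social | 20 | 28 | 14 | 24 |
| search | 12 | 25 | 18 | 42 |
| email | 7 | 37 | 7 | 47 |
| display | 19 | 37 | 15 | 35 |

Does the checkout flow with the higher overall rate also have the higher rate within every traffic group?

Yes

Social: the guest checkout 20/28 = 71.4%, the one-page checkout 14/24 = 58.3% → the guest checkout
Search: the guest checkout 12/25 = 48.0%, the one-page checkout 18/42 = 42.9% → the guest checkout
Email: the guest checkout 7/37 = 18.9%, the one-page checkout 7/47 = 14.9% → the guest checkout
Display: the guest checkout 19/37 = 51.4%, the one-page checkout 15/35 = 42.9% → the guest checkout
Overall: the guest checkout 58/127 = 45.7%, the one-page checkout 54/148 = 36.5% → the guest checkout
The guest checkout wins overall and in every traffic group — no reversal.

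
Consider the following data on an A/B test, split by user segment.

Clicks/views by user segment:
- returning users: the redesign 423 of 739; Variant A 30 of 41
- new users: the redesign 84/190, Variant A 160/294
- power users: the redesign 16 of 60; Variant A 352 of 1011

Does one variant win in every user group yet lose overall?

Returning users: the redesign 423/739 = 57.2%, Variant A 30/41 = 73.2% → Variant A
New users: the redesign 84/190 = 44.2%, Variant A 160/294 = 54.4% → Variant A
Power users: the redesign 16/60 = 26.7%, Variant A 352/1011 = 34.8% → Variant A
Overall: the redesign 523/989 = 52.9%, Variant A 542/1346 = 40.3% → the redesign
Variant A wins each user group but the redesign wins overall — the comparison reverses. Variant A's views skew toward power users, which has a lower base rate.

Yes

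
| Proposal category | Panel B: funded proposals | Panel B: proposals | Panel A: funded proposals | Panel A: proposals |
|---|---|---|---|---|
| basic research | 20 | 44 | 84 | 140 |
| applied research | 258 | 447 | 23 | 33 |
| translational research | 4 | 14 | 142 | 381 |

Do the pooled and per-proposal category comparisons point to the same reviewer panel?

Basic research: Panel B 20/44 = 45.5%, Panel A 84/140 = 60.0% → Panel A
Applied research: Panel B 258/447 = 57.7%, Panel A 23/33 = 69.7% → Panel A
Translational research: Panel B 4/14 = 28.6%, Panel A 142/381 = 37.3% → Panel A
Overall: Panel B 282/505 = 55.8%, Panel A 249/554 = 44.9% → Panel B
Panel A wins each proposal group but Panel B wins overall — the comparison reverses. Panel A's proposals skew toward translational research, which has a lower base rate.

No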